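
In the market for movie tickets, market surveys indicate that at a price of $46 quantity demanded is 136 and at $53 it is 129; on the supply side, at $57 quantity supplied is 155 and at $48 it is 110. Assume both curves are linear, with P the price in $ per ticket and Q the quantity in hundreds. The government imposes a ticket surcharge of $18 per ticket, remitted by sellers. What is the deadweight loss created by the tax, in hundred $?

Demand slope: (129 − 136)/(53 − 46) = -1, so Qd = 182 − P.
Supply slope: (110 − 155)/(48 − 57) = 5, so Qs = 5P − 130.
Without the tax, 182 − P = 5P − 130 gives 6P = 312, so P* = $52 and Q* = 130.
With the tax collected from sellers, supply shifts: Qs = 5(P − 18) − 130.
New equilibrium: buyers pay $67, sellers receive $49, Q = 115. (Wedge: Pb − Ps = 18.)
Quantity falls by |ΔQ| = |130 − 115| = 15.
DWL = ½ · t · |ΔQ| = ½ · 18 · 15 = $135.

Deadweight loss = $135 hundred.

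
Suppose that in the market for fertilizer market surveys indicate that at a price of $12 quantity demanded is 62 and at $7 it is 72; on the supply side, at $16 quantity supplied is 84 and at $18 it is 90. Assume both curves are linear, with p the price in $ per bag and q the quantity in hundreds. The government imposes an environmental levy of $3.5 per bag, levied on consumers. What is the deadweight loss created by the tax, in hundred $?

Demand slope: (72 − 62)/(7 − 12) = -2, so qd = 86 − 2p.
Supply slope: (90 − 84)/(18 − 16) = 3, so qs = 3p + 36.
Without the tax, 86 − 2p = 3p + 36 gives 5p = 50, so p* = $10 and q* = 66.
With the tax collected from consumers, demand (in seller-price terms) shifts: qd = 86 − 2(p + 3.5).
Solving gives q = 61.8 with consumers paying $12.1 and suppliers receiving $8.6 (the $3.5 wedge).
Quantity falls by |ΔQ| = |66 − 61.8| = 4.2.
DWL = ½ · t · |ΔQ| = ½ · 3.5 · 4.2 = $7.35.

Deadweight loss = $7.35 hundred.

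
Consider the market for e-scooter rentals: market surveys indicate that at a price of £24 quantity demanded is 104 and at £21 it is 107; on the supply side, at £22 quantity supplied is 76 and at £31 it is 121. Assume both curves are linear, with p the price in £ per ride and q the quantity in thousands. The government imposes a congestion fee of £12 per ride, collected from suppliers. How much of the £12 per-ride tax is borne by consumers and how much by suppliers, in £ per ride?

Consumers bear £10 per ride; suppliers bear £2 per ride.

Demand slope: (107 − 104)/(21 − 24) = -1, so qd = 128 − p.
Supply slope: (121 − 76)/(31 − 22) = 5, so qs = 5p − 34.
Before the tax: set 128 − p = 5p − 34 → p* = £27, q* = 101.
With the tax collected from suppliers, supply shifts: qs = 5(p − 12) − 34.
New equilibrium: consumers pay £37, suppliers receive £25, q = 91. (Wedge: pb − ps = 12.)
Burden on consumers: £10; on suppliers: £2. (They sum to £12.)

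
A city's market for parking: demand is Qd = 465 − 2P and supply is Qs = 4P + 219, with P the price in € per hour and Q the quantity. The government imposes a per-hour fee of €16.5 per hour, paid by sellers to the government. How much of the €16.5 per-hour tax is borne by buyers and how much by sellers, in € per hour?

Buyers bear €11 per hour; sellers bear €5.5 per hour.

Before the tax: set 465 − 2P = 4P + 219 → P* = €41, Q* = 383.
With the tax collected from sellers, supply shifts: Qs = 4(P − 16.5) + 219.
New equilibrium: buyers pay €52, sellers receive €35.5, Q = 361. (Wedge: Pb − Ps = 16.5.)
Burden on buyers: €11; on sellers: €5.5. (They sum to €16.5.)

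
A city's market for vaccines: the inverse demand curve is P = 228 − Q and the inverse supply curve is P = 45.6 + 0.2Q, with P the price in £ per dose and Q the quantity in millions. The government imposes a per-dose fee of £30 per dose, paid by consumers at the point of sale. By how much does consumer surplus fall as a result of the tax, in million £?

Consumer surplus falls by £3487.5 million.

Inverting to Q(P) form: Qd = 228 − P; Qs = 5P − 228.
Before the tax: set 228 − P = 5P − 228 → P* = £76, Q* = 152.
With the tax collected from consumers, demand (in seller-price terms) shifts: Qd = 228 − (P + 30).
Solving gives Q = 127 with consumers paying £101 and producers receiving £71 (the £30 wedge).
ΔCS is the trapezoid between Q = 127 and Q = 152 of height £25: ½ · (152 + 127) · 25 = £3487.5.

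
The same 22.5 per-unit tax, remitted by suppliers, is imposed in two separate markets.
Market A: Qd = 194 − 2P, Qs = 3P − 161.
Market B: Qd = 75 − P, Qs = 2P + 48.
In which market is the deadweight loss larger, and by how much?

Market A, by 135.

Market A: pre-tax P* = 71, Q* = 52; post-tax Q = 25; deadweight loss = 303.75.
Market B: pre-tax P* = 9, Q* = 66; post-tax Q = 51; deadweight loss = 168.75.
Difference: 303.75 vs 168.75 → market A is larger by 135.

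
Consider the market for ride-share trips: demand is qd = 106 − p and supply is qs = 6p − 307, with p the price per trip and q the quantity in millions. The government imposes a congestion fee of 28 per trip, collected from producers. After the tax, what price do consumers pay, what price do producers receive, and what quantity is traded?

Consumers pay 83; producers receive 55; quantity = 23.

Without the tax, 106 − p = 6p − 307 gives 7p = 413, so p* = 59 and q* = 47.
With the tax collected from producers, supply shifts: qs = 6(p − 28) − 307.
Solving gives q = 23 with consumers paying 83 and producers receiving 55 (the 28 wedge).
The less price-elastic side of the market bears the larger share of a per-unit tax.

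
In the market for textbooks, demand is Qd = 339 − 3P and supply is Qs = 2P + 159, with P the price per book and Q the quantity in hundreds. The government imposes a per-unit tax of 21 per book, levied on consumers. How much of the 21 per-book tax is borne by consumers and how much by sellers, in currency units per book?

Consumers bear 8.4 per book; sellers bear 12.6 per book.

Without the tax, 339 − 3P = 2P + 159 gives 5P = 180, so P* = 36 and Q* = 231.
With the tax collected from consumers, demand (in seller-price terms) shifts: Qd = 339 − 3(P + 21).
Solving gives Q = 205.8 with consumers paying 44.4 and sellers receiving 23.4 (the 21 wedge).
Burden on consumers: 8.4; on sellers: 12.6. (They sum to 21.)
The less price-elastic side of the market bears the larger share of a per-unit tax.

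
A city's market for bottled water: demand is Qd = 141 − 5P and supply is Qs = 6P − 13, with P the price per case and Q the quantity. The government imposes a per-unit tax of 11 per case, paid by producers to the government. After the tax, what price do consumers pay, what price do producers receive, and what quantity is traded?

Consumers pay 20; producers receive 9; quantity = 41.

Before the tax: set 141 − 5P = 6P − 13 → P* = 14, Q* = 71.
With the tax collected from producers, supply shifts: Qs = 6(P − 11) − 13.
New equilibrium: consumers pay 20, producers receive 9, Q = 41. (Wedge: Pb − Ps = 11.)
The less price-elastic side of the market bears the larger share of a per-unit tax.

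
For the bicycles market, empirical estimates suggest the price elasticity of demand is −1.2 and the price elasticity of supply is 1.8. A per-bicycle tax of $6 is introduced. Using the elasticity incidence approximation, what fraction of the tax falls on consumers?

Incidence ratio: consumers' share ≈ εs / (εs + |εd|) = 1.8 / (1.8 + 1.2) = 0.6.
Supply is the more elastic side, so consumers bear the larger share.

Consumers' share ≈ 0.6.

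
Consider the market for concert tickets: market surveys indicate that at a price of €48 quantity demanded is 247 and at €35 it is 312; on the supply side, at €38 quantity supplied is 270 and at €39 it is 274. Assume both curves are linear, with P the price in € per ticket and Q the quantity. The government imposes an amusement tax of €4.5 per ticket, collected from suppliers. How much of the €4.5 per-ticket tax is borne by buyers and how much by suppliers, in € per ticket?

Demand slope: (312 − 247)/(35 − 48) = -5, so Qd = 487 − 5P.
Supply slope: (274 − 270)/(39 − 38) = 4, so Qs = 4P + 118.
Without the tax, 487 − 5P = 4P + 118 gives 9P = 369, so P* = €41 and Q* = 282.
With the tax collected from suppliers, supply shifts: Qs = 4(P − 4.5) + 118.
New equilibrium: buyers pay €43, suppliers receive €38.5, Q = 272. (Wedge: Pb − Ps = 4.5.)
Burden on buyers: €2; on suppliers: €2.5. (They sum to €4.5.)

Buyers bear €2 per ticket; suppliers bear €2.5 per ticket.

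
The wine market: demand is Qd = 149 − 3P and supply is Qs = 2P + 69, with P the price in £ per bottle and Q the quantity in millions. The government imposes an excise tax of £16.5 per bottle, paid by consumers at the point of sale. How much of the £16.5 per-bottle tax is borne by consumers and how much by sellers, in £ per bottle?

Consumers bear £6.6 per bottle; sellers bear £9.9 per bottle.

Without the tax, 149 − 3P = 2P + 69 gives 5P = 80, so P* = £16 and Q* = 101.
With the tax collected from consumers, demand (in seller-price terms) shifts: Qd = 149 − 3(P + 16.5).
Solving gives Q = 81.2 with consumers paying £22.6 and sellers receiving £6.1 (the £16.5 wedge).
Burden on consumers: £6.6; on sellers: £9.9. (They sum to £16.5.)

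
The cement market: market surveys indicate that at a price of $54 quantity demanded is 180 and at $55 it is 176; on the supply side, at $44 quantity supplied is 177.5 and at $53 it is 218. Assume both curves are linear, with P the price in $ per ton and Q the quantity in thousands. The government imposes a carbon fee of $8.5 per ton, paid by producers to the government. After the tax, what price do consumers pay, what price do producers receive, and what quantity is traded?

Demand slope: (176 − 180)/(55 − 54) = -4, so Qd = 396 − 4P.
Supply slope: (218 − 177.5)/(53 − 44) = 4.5, so Qs = 4.5P − 20.5.
Before the tax: set 396 − 4P = 4.5P − 20.5 → P* = $49, Q* = 200.
With the tax collected from producers, supply shifts: Qs = 4.5(P − 8.5) − 20.5.
Solving gives Q = 182 with consumers paying $53.5 and producers receiving $45 (the $8.5 wedge).

Consumers pay $53.5; producers receive $45; quantity = 182.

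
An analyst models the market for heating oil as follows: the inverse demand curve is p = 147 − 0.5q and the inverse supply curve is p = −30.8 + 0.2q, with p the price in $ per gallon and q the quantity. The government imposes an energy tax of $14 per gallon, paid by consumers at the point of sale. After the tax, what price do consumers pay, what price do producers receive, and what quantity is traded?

Inverting to q(p) form: qd = 294 − 2p; qs = 5p + 154.
Before the tax: set 294 − 2p = 5p + 154 → p* = $20, q* = 254.
With the tax collected from consumers, demand (in seller-price terms) shifts: qd = 294 − 2(p + 14).
Solving gives q = 234 with consumers paying $30 and producers receiving $16 (the $14 wedge).
The less price-elastic side of the market bears the larger share of a per-unit tax.

Consumers pay $30; producers receive $16; quantity = 234.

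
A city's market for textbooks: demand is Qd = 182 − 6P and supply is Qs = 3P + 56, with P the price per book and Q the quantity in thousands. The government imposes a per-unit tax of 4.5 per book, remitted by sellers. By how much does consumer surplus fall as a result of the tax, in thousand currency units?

Consumer surplus falls by 140.25 thousand.

Before the tax: set 182 − 6P = 3P + 56 → P* = 14, Q* = 98.
With the tax collected from sellers, supply shifts: Qs = 3(P − 4.5) + 56.
New equilibrium: consumers pay 15.5, sellers receive 11, Q = 89. (Wedge: Pb − Ps = 4.5.)
ΔCS is the trapezoid between Q = 89 and Q = 98 of height 1.5: ½ · (98 + 89) · 1.5 = 140.25.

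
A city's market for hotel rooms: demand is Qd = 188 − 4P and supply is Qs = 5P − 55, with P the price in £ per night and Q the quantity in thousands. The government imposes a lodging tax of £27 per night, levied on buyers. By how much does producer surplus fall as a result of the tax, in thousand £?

Producer surplus falls by £600 thousand.

Before the tax: set 188 − 4P = 5P − 55 → P* = £27, Q* = 80.
With the tax collected from buyers, demand (in seller-price terms) shifts: Qd = 188 − 4(P + 27).
Solving gives Q = 20 with buyers paying £42 and sellers receiving £15 (the £27 wedge).
ΔPS is the trapezoid between Q = 20 and Q = 80 of height £12: ½ · (80 + 20) · 12 = £600.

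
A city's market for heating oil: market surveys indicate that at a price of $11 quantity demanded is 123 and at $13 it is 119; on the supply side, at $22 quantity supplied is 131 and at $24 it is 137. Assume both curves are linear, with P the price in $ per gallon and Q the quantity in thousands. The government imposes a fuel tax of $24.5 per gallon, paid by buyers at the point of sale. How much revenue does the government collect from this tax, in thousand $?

Demand slope: (119 − 123)/(13 − 11) = -2, so Qd = 145 − 2P.
Supply slope: (137 − 131)/(24 − 22) = 3, so Qs = 3P + 65.
Before the tax: set 145 − 2P = 3P + 65 → P* = $16, Q* = 113.
With the tax collected from buyers, demand (in seller-price terms) shifts: Qd = 145 − 2(P + 24.5).
New equilibrium: buyers pay $30.7, sellers receive $6.2, Q = 83.6. (Wedge: Pb − Ps = 24.5.)
Revenue = t · Q = 24.5 · 83.6 = $2048.2.

Tax revenue = $2048.2 thousand.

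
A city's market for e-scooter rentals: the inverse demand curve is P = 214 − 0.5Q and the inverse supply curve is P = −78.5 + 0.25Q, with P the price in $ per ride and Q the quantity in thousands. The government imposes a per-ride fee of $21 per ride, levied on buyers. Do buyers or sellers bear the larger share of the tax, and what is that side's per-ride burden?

Rewrite in direct form: Qd = 428 − 2P and Qs = 4P + 314.
Before the tax: set 428 − 2P = 4P + 314 → P* = $19, Q* = 390.
With the tax collected from buyers, demand (in seller-price terms) shifts: Qd = 428 − 2(P + 21).
New equilibrium: buyers pay $33, sellers receive $12, Q = 362. (Wedge: Pb − Ps = 21.)
Per-ride burden: buyers $14, sellers $7.
Buyers take the larger share because demand is less price-elastic here (demand slope 2 vs supply slope 4).
The less price-elastic side of the market bears the larger share of a per-unit tax.

Buyers bear the larger share: $14 per ride.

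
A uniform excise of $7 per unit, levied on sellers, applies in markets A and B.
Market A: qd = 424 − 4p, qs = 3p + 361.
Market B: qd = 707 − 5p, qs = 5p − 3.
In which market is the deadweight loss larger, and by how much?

Market A: pre-tax p* = $9, q* = 388; post-tax q = 376; deadweight loss = $42.
Market B: pre-tax p* = $71, q* = 352; post-tax q = 334.5; deadweight loss = $61.25.
Difference: $42 vs $61.25 → market B is larger by $19.25.

Market B, by $19.25.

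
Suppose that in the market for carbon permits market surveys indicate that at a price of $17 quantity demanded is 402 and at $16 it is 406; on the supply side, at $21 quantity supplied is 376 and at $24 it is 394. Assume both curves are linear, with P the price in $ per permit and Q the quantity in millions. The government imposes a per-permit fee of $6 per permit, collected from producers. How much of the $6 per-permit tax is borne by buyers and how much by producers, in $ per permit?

Buyers bear $3.6 per permit; producers bear $2.4 per permit.

Demand slope: (406 − 402)/(16 − 17) = -4, so Qd = 470 − 4P.
Supply slope: (394 − 376)/(24 − 21) = 6, so Qs = 6P + 250.
Before the tax: set 470 − 4P = 6P + 250 → P* = $22, Q* = 382.
With the tax collected from producers, supply shifts: Qs = 6(P − 6) + 250.
Solving gives Q = 367.6 with buyers paying $25.6 and producers receiving $19.6 (the $6 wedge).
Burden on buyers: $3.6; on producers: $2.4. (They sum to $6.)
The less price-elastic side of the market bears the larger share of a per-unit tax.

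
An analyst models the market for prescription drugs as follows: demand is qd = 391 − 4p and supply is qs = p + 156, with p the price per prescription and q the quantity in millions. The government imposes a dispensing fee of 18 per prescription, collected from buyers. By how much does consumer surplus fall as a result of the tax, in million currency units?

Consumer surplus falls by 704.88 million.

Without the tax, 391 − 4p = p + 156 gives 5p = 235, so p* = 47 and q* = 203.
With the tax collected from buyers, demand (in seller-price terms) shifts: qd = 391 − 4(p + 18).
New equilibrium: buyers pay 50.6, producers receive 32.6, q = 188.6. (Wedge: pb − ps = 18.)
ΔCS is the trapezoid between Q = 188.6 and Q = 203 of height 3.6: ½ · (203 + 188.6) · 3.6 = 704.88.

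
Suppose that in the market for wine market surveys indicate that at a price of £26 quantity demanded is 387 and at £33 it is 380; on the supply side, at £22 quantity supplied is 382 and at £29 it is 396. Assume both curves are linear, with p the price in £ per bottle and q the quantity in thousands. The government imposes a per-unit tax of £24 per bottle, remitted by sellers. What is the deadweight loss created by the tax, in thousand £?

Deadweight loss = £192 thousand.

Demand slope: (380 − 387)/(33 − 26) = -1, so qd = 413 − p.
Supply slope: (396 − 382)/(29 − 22) = 2, so qs = 2p + 338.
Without the tax, 413 − p = 2p + 338 gives 3p = 75, so p* = £25 and q* = 388.
With the tax collected from sellers, supply shifts: qs = 2(p − 24) + 338.
New equilibrium: consumers pay £41, sellers receive £17, q = 372. (Wedge: pb − ps = 24.)
Quantity falls by |ΔQ| = |388 − 372| = 16.
DWL = ½ · t · |ΔQ| = ½ · 24 · 16 = £192.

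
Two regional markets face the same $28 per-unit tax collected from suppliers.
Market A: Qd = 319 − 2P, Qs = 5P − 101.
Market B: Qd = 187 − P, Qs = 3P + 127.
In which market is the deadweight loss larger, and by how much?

Market A: pre-tax P* = $60, Q* = 199; post-tax Q = 159; deadweight loss = $560.
Market B: pre-tax P* = $15, Q* = 172; post-tax Q = 151; deadweight loss = $294.
Difference: $560 vs $294 → market A is larger by $266.

Market A, by $266.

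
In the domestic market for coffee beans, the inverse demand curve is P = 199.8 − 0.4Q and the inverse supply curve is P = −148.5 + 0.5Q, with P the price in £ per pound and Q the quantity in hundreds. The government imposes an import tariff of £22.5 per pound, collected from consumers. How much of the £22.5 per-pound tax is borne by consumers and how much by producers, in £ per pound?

Consumers bear £10 per pound; producers bear £12.5 per pound.

Rewrite in direct form: Qd = 499.5 − 2.5P and Qs = 2P + 297.
Before the tax: set 499.5 − 2.5P = 2P + 297 → P* = £45, Q* = 387.
With the tax collected from consumers, demand (in seller-price terms) shifts: Qd = 499.5 − 2.5(P + 22.5).
New equilibrium: consumers pay £55, producers receive £32.5, Q = 362. (Wedge: Pb − Ps = 22.5.)
Burden on consumers: £10; on producers: £12.5. (They sum to £22.5.)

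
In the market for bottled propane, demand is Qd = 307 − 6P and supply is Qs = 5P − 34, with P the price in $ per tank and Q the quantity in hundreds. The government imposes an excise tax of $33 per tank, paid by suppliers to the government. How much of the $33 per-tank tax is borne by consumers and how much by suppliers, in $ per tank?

Consumers bear $15 per tank; suppliers bear $18 per tank.

Without the tax, 307 − 6P = 5P − 34 gives 11P = 341, so P* = $31 and Q* = 121.
With the tax collected from suppliers, supply shifts: Qs = 5(P − 33) − 34.
Solving gives Q = 31 with consumers paying $46 and suppliers receiving $13 (the $33 wedge).
Burden on consumers: $15; on suppliers: $18. (They sum to $33.)
The less price-elastic side of the market bears the larger share of a per-unit tax.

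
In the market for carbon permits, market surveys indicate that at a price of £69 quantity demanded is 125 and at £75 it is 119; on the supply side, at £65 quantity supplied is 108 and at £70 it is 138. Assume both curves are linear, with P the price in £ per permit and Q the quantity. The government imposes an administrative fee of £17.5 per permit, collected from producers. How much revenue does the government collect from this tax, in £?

Demand slope: (119 − 125)/(75 − 69) = -1, so Qd = 194 − P.
Supply slope: (138 − 108)/(70 − 65) = 6, so Qs = 6P − 282.
Without the tax, 194 − P = 6P − 282 gives 7P = 476, so P* = £68 and Q* = 126.
With the tax collected from producers, supply shifts: Qs = 6(P − 17.5) − 282.
Solving gives Q = 111 with consumers paying £83 and producers receiving £65.5 (the £17.5 wedge).
Revenue = t · Q = 17.5 · 111 = £1942.5.

Tax revenue = £1942.5.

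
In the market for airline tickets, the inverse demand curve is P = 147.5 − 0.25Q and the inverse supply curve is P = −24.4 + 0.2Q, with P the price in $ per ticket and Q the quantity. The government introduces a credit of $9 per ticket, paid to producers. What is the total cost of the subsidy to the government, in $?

Rewrite in direct form: Qd = 590 − 4P and Qs = 5P + 122.
Without the subsidy, 590 − 4P = 5P + 122 gives 9P = 468, so P* = $52 and Q* = 382.
With a per-unit subsidy paid to producers, each receives P + 9 per unit sold, so supply becomes Qs = 5(P + 9) + 122.
New equilibrium: buyers pay $47, producers receive $56, Q = 402. (Wedge: Pb − Ps = −9.)
Outlay = t · Q = 9 · 402 = $3618.

Government outlay = $3618.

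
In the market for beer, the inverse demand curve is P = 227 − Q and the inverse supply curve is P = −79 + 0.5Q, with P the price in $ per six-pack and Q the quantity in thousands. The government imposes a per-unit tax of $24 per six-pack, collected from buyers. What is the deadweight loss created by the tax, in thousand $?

Inverting to Q(P) form: Qd = 227 − P; Qs = 2P + 158.
Without the tax, 227 − P = 2P + 158 gives 3P = 69, so P* = $23 and Q* = 204.
With the tax collected from buyers, demand (in seller-price terms) shifts: Qd = 227 − (P + 24).
New equilibrium: buyers pay $39, producers receive $15, Q = 188. (Wedge: Pb − Ps = 24.)
Quantity falls by |ΔQ| = |204 − 188| = 16.
DWL = ½ · t · |ΔQ| = ½ · 24 · 16 = $192.

Deadweight loss = $192 thousand.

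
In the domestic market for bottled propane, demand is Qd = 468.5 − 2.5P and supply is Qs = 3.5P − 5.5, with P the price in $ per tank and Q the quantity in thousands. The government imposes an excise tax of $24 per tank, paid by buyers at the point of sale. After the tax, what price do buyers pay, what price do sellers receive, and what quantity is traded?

Without the tax, 468.5 − 2.5P = 3.5P − 5.5 gives 6P = 474, so P* = $79 and Q* = 271.
With the tax collected from buyers, demand (in seller-price terms) shifts: Qd = 468.5 − 2.5(P + 24).
Solving gives Q = 236 with buyers paying $93 and sellers receiving $69 (the $24 wedge).
The less price-elastic side of the market bears the larger share of a per-unit tax.

Buyers pay $93; sellers receive $69; quantity = 236.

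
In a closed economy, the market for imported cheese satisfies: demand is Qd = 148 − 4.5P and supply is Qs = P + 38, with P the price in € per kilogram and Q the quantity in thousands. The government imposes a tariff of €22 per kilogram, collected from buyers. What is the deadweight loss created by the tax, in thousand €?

Deadweight loss = €198 thousand.

Without the tax, 148 − 4.5P = P + 38 gives 5.5P = 110, so P* = €20 and Q* = 58.
With the tax collected from buyers, demand (in seller-price terms) shifts: Qd = 148 − 4.5(P + 22).
New equilibrium: buyers pay €24, suppliers receive €2, Q = 40. (Wedge: Pb − Ps = 22.)
Quantity falls by |ΔQ| = |58 − 40| = 18.
DWL = ½ · t · |ΔQ| = ½ · 22 · 18 = €198.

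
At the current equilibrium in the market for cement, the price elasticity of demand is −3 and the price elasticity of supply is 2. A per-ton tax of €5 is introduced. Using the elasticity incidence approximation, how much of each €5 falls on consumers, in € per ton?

Consumers bear ≈ €2 per ton.

Incidence ratio: consumers' share ≈ εs / (εs + |εd|) = 2 / (2 + 3) = 0.4.
So consumers bear ≈ 0.4 × €5 = €2; producers bear €3.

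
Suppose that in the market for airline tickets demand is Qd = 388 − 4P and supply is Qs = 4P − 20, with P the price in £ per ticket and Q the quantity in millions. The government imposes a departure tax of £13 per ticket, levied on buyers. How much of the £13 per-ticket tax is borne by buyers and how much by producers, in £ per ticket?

Before the tax: set 388 − 4P = 4P − 20 → P* = £51, Q* = 184.
With the tax collected from buyers, demand (in seller-price terms) shifts: Qd = 388 − 4(P + 13).
Solving gives Q = 158 with buyers paying £57.5 and producers receiving £44.5 (the £13 wedge).
Burden on buyers: £6.5; on producers: £6.5. (They sum to £13.)

Buyers bear £6.5 per ticket; producers bear £6.5 per ticket.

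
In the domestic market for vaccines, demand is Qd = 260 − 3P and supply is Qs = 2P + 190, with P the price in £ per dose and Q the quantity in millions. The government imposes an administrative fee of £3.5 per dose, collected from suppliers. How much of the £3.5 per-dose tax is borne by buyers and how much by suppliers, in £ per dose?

Without the tax, 260 − 3P = 2P + 190 gives 5P = 70, so P* = £14 and Q* = 218.
With the tax collected from suppliers, supply shifts: Qs = 2(P − 3.5) + 190.
New equilibrium: buyers pay £15.4, suppliers receive £11.9, Q = 213.8. (Wedge: Pb − Ps = 3.5.)
Burden on buyers: £1.4; on suppliers: £2.1. (They sum to £3.5.)

Buyers bear £1.4 per dose; suppliers bear £2.1 per dose.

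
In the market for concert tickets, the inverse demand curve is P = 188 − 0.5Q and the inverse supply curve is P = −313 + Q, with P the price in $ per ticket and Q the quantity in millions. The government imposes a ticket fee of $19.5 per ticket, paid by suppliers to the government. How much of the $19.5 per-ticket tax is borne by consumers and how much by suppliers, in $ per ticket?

Inverting to Q(P) form: Qd = 376 − 2P; Qs = P + 313.
Before the tax: set 376 − 2P = P + 313 → P* = $21, Q* = 334.
With the tax collected from suppliers, supply shifts: Qs = (P − 19.5) + 313.
Solving gives Q = 321 with consumers paying $27.5 and suppliers receiving $8 (the $19.5 wedge).
Burden on consumers: $6.5; on suppliers: $13. (They sum to $19.5.)
The less price-elastic side of the market bears the larger share of a per-unit tax.

Consumers bear $6.5 per ticket; suppliers bear $13 per ticket.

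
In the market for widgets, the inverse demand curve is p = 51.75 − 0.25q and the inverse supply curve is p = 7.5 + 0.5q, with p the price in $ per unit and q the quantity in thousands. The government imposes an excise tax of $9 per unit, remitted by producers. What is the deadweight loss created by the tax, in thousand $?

Deadweight loss = $54 thousand.

Rewrite in direct form: qd = 207 − 4p and qs = 2p − 15.
Without the tax, 207 − 4p = 2p − 15 gives 6p = 222, so p* = $37 and q* = 59.
With the tax collected from producers, supply shifts: qs = 2(p − 9) − 15.
Solving gives q = 47 with consumers paying $40 and producers receiving $31 (the $9 wedge).
Quantity falls by |ΔQ| = |59 − 47| = 12.
DWL = ½ · t · |ΔQ| = ½ · 9 · 12 = $54.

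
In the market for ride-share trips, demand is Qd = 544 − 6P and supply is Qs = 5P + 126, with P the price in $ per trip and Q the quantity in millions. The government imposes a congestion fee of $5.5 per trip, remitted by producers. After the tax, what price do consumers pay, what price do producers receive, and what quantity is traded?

Without the tax, 544 − 6P = 5P + 126 gives 11P = 418, so P* = $38 and Q* = 316.
With the tax collected from producers, supply shifts: Qs = 5(P − 5.5) + 126.
New equilibrium: consumers pay $40.5, producers receive $35, Q = 301. (Wedge: Pb − Ps = 5.5.)

Consumers pay $40.5; producers receive $35; quantity = 301.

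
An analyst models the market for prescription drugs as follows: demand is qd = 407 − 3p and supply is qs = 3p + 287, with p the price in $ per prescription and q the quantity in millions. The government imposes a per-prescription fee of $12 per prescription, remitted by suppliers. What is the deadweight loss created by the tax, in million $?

Deadweight loss = $108 million.

Without the tax, 407 − 3p = 3p + 287 gives 6p = 120, so p* = $20 and q* = 347.
With the tax collected from suppliers, supply shifts: qs = 3(p − 12) + 287.
New equilibrium: buyers pay $26, suppliers receive $14, q = 329. (Wedge: pb − ps = 12.)
Quantity falls by |ΔQ| = |347 − 329| = 18.
DWL = ½ · t · |ΔQ| = ½ · 12 · 18 = $108.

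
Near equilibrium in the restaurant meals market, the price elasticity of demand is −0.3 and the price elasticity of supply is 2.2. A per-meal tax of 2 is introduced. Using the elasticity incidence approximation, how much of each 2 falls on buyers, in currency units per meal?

Incidence ratio: buyers' share ≈ εs / (εs + |εd|) = 2.2 / (2.2 + 0.3) = 0.88.
So buyers bear ≈ 0.88 × 2 = 1.76; producers bear 0.24.

Buyers bear ≈ 1.76 per meal.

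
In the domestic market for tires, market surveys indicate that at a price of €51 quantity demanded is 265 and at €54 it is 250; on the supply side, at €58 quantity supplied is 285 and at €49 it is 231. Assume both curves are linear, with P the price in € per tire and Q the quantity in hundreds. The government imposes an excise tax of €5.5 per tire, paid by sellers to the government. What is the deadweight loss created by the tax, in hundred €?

Demand slope: (250 − 265)/(54 − 51) = -5, so Qd = 520 − 5P.
Supply slope: (231 − 285)/(49 − 58) = 6, so Qs = 6P − 63.
Before the tax: set 520 − 5P = 6P − 63 → P* = €53, Q* = 255.
With the tax collected from sellers, supply shifts: Qs = 6(P − 5.5) − 63.
New equilibrium: consumers pay €56, sellers receive €50.5, Q = 240. (Wedge: Pb − Ps = 5.5.)
Quantity falls by |ΔQ| = |255 − 240| = 15.
DWL = ½ · t · |ΔQ| = ½ · 5.5 · 15 = €41.25.

Deadweight loss = €41.25 hundred.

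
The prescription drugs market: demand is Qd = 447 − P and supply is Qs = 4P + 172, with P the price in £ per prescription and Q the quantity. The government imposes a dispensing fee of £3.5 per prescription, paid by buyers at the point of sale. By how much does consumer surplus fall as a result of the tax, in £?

Consumer surplus falls by £1093.68.

Without the tax, 447 − P = 4P + 172 gives 5P = 275, so P* = £55 and Q* = 392.
With the tax collected from buyers, demand (in seller-price terms) shifts: Qd = 447 − (P + 3.5).
Solving gives Q = 389.2 with buyers paying £57.8 and producers receiving £54.3 (the £3.5 wedge).
ΔCS is the trapezoid between Q = 389.2 and Q = 392 of height £2.8: ½ · (392 + 389.2) · 2.8 = £1093.68.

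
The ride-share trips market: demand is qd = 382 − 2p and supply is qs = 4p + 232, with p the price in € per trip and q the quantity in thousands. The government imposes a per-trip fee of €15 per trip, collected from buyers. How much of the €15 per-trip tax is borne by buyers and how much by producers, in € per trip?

Before the tax: set 382 − 2p = 4p + 232 → p* = €25, q* = 332.
With the tax collected from buyers, demand (in seller-price terms) shifts: qd = 382 − 2(p + 15).
New equilibrium: buyers pay €35, producers receive €20, q = 312. (Wedge: pb − ps = 15.)
Burden on buyers: €10; on producers: €5. (They sum to €15.)

Buyers bear €10 per trip; producers bear €5 per trip.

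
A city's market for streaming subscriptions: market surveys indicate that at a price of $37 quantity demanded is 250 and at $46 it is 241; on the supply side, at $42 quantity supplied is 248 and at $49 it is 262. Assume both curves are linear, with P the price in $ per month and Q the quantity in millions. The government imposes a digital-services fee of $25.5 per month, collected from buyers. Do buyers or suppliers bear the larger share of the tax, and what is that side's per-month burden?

Buyers bear the larger share: $17 per month.

Demand slope: (241 − 250)/(46 − 37) = -1, so Qd = 287 − P.
Supply slope: (262 − 248)/(49 − 42) = 2, so Qs = 2P + 164.
Before the tax: set 287 − P = 2P + 164 → P* = $41, Q* = 246.
With the tax collected from buyers, demand (in seller-price terms) shifts: Qd = 287 − (P + 25.5).
New equilibrium: buyers pay $58, suppliers receive $32.5, Q = 229. (Wedge: Pb − Ps = 25.5.)
Per-month burden: buyers $17, suppliers $8.5.
Buyers take the larger share because demand is less price-elastic here (demand slope 1 vs supply slope 2).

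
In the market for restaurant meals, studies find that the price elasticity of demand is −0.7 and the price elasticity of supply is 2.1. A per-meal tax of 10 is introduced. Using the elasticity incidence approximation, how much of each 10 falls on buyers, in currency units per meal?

Incidence ratio: buyers' share ≈ εs / (εs + |εd|) = 2.1 / (2.1 + 0.7) = 0.75.
So buyers bear ≈ 0.75 × 10 = 7.5; suppliers bear 2.5.

Buyers bear ≈ 7.5 per meal.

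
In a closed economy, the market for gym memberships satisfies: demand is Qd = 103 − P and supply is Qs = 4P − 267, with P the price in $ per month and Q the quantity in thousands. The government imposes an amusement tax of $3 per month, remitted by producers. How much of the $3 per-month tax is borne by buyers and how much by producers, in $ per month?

Before the tax: set 103 − P = 4P − 267 → P* = $74, Q* = 29.
With the tax collected from producers, supply shifts: Qs = 4(P − 3) − 267.
New equilibrium: buyers pay $76.4, producers receive $73.4, Q = 26.6. (Wedge: Pb − Ps = 3.)
Burden on buyers: $2.4; on producers: $0.6. (They sum to $3.)

Buyers bear $2.4 per month; producers bear $0.6 per month.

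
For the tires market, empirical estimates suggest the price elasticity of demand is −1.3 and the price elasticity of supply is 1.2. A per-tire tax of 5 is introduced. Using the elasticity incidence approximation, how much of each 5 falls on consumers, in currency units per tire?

Consumers bear ≈ 2.4 per tire.

Incidence ratio: consumers' share ≈ εs / (εs + |εd|) = 1.2 / (1.2 + 1.3) = 0.48.
So consumers bear ≈ 0.48 × 5 = 2.4; producers bear 2.6.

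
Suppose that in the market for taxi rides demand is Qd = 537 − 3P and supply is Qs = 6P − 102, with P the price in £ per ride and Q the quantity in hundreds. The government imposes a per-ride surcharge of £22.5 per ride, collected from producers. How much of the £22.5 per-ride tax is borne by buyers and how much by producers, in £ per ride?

Buyers bear £15 per ride; producers bear £7.5 per ride.

Without the tax, 537 − 3P = 6P − 102 gives 9P = 639, so P* = £71 and Q* = 324.
With the tax collected from producers, supply shifts: Qs = 6(P − 22.5) − 102.
New equilibrium: buyers pay £86, producers receive £63.5, Q = 279. (Wedge: Pb − Ps = 22.5.)
Burden on buyers: £15; on producers: £7.5. (They sum to £22.5.)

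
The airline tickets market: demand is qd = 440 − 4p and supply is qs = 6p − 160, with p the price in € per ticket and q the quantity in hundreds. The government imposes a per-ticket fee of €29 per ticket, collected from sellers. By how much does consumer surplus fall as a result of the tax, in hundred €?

Without the tax, 440 − 4p = 6p − 160 gives 10p = 600, so p* = €60 and q* = 200.
With the tax collected from sellers, supply shifts: qs = 6(p − 29) − 160.
New equilibrium: consumers pay €77.4, sellers receive €48.4, q = 130.4. (Wedge: pb − ps = 29.)
ΔCS is the trapezoid between Q = 130.4 and Q = 200 of height €17.4: ½ · (200 + 130.4) · 17.4 = €2874.48.

Consumer surplus falls by €2874.48 hundred.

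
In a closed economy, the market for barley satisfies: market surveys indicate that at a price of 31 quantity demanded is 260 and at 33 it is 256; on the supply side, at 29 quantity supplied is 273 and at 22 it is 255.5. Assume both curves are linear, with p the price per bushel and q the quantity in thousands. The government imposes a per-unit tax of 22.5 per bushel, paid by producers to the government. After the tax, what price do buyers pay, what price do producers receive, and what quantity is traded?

Buyers pay 39.5; producers receive 17; quantity = 243.

Demand slope: (256 − 260)/(33 − 31) = -2, so qd = 322 − 2p.
Supply slope: (255.5 − 273)/(22 − 29) = 2.5, so qs = 2.5p + 200.5.
Without the tax, 322 − 2p = 2.5p + 200.5 gives 4.5p = 121.5, so p* = 27 and q* = 268.
With the tax collected from producers, supply shifts: qs = 2.5(p − 22.5) + 200.5.
Solving gives q = 243 with buyers paying 39.5 and producers receiving 17 (the 22.5 wedge).
The less price-elastic side of the market bears the larger share of a per-unit tax.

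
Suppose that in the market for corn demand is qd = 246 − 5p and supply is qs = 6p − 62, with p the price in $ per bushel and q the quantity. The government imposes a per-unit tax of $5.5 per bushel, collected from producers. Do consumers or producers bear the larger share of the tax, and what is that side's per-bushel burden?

Without the tax, 246 − 5p = 6p − 62 gives 11p = 308, so p* = $28 and q* = 106.
With the tax collected from producers, supply shifts: qs = 6(p − 5.5) − 62.
Solving gives q = 91 with consumers paying $31 and producers receiving $25.5 (the $5.5 wedge).
Per-bushel burden: consumers $3, producers $2.5.
Consumers take the larger share because demand is less price-elastic here (demand slope 5 vs supply slope 6).
The less price-elastic side of the market bears the larger share of a per-unit tax.

Consumers bear the larger share: $3 per bushel.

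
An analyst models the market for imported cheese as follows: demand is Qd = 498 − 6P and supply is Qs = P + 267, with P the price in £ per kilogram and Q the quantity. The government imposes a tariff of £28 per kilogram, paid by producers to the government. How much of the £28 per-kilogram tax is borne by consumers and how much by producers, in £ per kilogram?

Consumers bear £4 per kilogram; producers bear £24 per kilogram.

Before the tax: set 498 − 6P = P + 267 → P* = £33, Q* = 300.
With the tax collected from producers, supply shifts: Qs = (P − 28) + 267.
New equilibrium: consumers pay £37, producers receive £9, Q = 276. (Wedge: Pb − Ps = 28.)
Burden on consumers: £4; on producers: £24. (They sum to £28.)
The less price-elastic side of the market bears the larger share of a per-unit tax.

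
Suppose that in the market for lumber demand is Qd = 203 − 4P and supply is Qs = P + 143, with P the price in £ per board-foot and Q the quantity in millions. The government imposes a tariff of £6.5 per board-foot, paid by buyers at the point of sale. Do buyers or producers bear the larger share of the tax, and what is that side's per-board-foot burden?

Producers bear the larger share: £5.2 per board-foot.

Without the tax, 203 − 4P = P + 143 gives 5P = 60, so P* = £12 and Q* = 155.
With the tax collected from buyers, demand (in seller-price terms) shifts: Qd = 203 − 4(P + 6.5).
Solving gives Q = 149.8 with buyers paying £13.3 and producers receiving £6.8 (the £6.5 wedge).
Per-board-foot burden: buyers £1.3, producers £5.2.
Producers take the larger share because supply is less price-elastic here (demand slope 4 vs supply slope 1).
The less price-elastic side of the market bears the larger share of a per-unit tax.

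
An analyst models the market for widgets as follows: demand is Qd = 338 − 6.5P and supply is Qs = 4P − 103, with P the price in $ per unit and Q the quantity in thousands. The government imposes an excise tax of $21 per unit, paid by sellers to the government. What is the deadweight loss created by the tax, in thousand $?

Before the tax: set 338 − 6.5P = 4P − 103 → P* = $42, Q* = 65.
With the tax collected from sellers, supply shifts: Qs = 4(P − 21) − 103.
Solving gives Q = 13 with consumers paying $50 and sellers receiving $29 (the $21 wedge).
Quantity falls by |ΔQ| = |65 − 13| = 52.
DWL = ½ · t · |ΔQ| = ½ · 21 · 52 = $546.

Deadweight loss = $546 thousand.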